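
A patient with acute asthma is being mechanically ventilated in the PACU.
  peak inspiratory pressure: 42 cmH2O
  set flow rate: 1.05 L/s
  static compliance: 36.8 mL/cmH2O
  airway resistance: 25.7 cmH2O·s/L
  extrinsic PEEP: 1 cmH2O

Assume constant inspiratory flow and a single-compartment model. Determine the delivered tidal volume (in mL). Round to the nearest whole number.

516

Equation of motion (constant flow): PIP = Vt/C + R·V̇ + PEEP.
Vt/C = PIP − R·V̇ − PEEP = 42 − 26.985 − 1 = 14.015 cmH2O.
Vt = C × 14.015 = 36.8 × 14.015 = 515.75 mL.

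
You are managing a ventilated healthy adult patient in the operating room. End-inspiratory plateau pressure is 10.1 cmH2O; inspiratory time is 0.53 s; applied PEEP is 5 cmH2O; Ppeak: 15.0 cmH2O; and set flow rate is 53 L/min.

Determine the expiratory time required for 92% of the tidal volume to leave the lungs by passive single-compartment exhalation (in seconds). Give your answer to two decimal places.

1.29

Flow: 53 L/min ÷ 60 = 0.8833 L/s.
Vt = flow × Ti = 0.8833 L/s × 0.53 s × 1000 mL/L = 468.15 mL.
R = (PIP − Pplat)/V̇ = (15.0 − 10.1) / 0.8833 = 4.9/0.8833 = 5.547 cmH2O·s/L.
C = Vt/(Pplat − PEEP) = 468.15 / (10.1 − 5) = 468.15/5.1 = 91.794 mL/cmH2O.
τ = R × C = 5.547 × 0.09179 L/cmH2O = 0.5092 s.
t = −τ·ln(1 − 0.92) = −0.5092·ln(0.08) = 1.286 s.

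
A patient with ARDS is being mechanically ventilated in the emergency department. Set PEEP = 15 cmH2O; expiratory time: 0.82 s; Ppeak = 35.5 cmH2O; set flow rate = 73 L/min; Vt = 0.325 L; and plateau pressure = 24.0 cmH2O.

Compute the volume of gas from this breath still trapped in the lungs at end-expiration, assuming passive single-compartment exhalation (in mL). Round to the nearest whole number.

29

Flow: 73 L/min ÷ 60 = 1.2167 L/s.
R = (PIP − Pplat)/V̇ = (35.5 − 24.0) / 1.2167 = 11.5/1.2167 = 9.452 cmH2O·s/L.
C = Vt/(Pplat − PEEP) = 325.0 / (24.0 − 15) = 325.0/9.0 = 36.111 mL/cmH2O.
τ = R × C = 9.452 × 0.03611 L/cmH2O = 0.3413 s.
Fraction remaining = e^(−Te/τ) = e^(−0.82/0.3413) = 0.09048.
Trapped volume = 325.0 × 0.09048 = 29.406 mL.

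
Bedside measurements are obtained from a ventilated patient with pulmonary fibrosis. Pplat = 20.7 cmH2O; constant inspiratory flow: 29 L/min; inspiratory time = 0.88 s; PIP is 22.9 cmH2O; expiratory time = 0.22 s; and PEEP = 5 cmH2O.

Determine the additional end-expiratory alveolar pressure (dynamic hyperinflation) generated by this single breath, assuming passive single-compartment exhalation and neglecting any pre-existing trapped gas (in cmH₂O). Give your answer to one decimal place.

2.6

Flow: 29 L/min ÷ 60 = 0.4833 L/s.
Vt = flow × Ti = 0.4833 L/s × 0.88 s × 1000 mL/L = 425.3 mL.
R = (PIP − Pplat)/V̇ = (22.9 − 20.7) / 0.4833 = 2.2/0.4833 = 4.552 cmH2O·s/L.
C = Vt/(Pplat − PEEP) = 425.3 / (20.7 − 5) = 425.3/15.7 = 27.089 mL/cmH2O.
τ = R × C = 4.552 × 0.02709 L/cmH2O = 0.1233 s.
Fraction remaining = e^(−Te/τ) = e^(−0.22/0.1233) = 0.1679; trapped volume = 425.3 × 0.1679 = 71.408 mL.
Additional alveolar pressure from trapping ≈ V_trapped / C = 71.408 / 27.089 = 2.636 cmH2O.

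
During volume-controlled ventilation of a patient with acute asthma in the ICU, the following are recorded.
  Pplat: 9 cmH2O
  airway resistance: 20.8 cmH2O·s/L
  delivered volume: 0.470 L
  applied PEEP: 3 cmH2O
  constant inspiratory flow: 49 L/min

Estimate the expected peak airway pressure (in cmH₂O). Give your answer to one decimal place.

26.0

Flow: 49 L/min ÷ 60 = 0.8167 L/s.
PIP = Pplat + Raw × flow = 9 + 20.8 × 0.8167 = 9 + 16.987 = 25.987 cmH2O.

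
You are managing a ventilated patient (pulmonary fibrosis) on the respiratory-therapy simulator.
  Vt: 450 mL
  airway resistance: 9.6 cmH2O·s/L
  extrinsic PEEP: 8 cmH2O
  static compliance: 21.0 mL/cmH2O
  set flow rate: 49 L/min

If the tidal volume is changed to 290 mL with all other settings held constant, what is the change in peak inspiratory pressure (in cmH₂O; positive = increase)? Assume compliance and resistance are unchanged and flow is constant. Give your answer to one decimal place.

PIP = Vt/C + R·V̇ + PEEP (constant-flow equation of motion).
Only the elastic term changes: ΔPIP = ΔVt / C = (290 − 450) / 21.0 = -7.619 cmH2O.

-7.6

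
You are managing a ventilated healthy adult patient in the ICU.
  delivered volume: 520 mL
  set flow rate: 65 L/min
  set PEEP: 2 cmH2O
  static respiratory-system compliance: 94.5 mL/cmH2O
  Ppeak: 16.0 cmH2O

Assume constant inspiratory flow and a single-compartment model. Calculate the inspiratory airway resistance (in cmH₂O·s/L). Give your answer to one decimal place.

7.8

Flow: 65 L/min ÷ 60 = 1.0833 L/s.
Equation of motion (constant flow): PIP = Vt/C + R·V̇ + PEEP.
R·V̇ = PIP − Vt/C − PEEP = 16.0 − 520/94.5 − 2 = 16.0 − 5.503 − 2 = 8.497 cmH2O.
R = 8.497 / 1.0833 = 7.844 cmH2O·s/L.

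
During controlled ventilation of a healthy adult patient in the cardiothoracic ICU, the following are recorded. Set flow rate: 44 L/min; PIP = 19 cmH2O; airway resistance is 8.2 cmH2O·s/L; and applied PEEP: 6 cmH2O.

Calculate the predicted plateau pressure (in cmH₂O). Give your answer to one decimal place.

13.0

Flow: 44 L/min ÷ 60 = 0.7333 L/s.
Pplat = PIP − Raw × flow = 19 − 8.2 × 0.7333 = 19 − 6.013 = 12.987 cmH2O.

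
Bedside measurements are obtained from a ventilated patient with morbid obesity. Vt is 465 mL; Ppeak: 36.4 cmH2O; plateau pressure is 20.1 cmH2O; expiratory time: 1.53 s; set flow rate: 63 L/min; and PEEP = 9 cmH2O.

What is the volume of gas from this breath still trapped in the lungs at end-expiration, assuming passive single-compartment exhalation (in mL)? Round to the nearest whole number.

44

Flow: 63 L/min ÷ 60 = 1.05 L/s.
R = (PIP − Pplat)/V̇ = (36.4 − 20.1) / 1.05 = 16.3/1.05 = 15.524 cmH2O·s/L.
C = Vt/(Pplat − PEEP) = 465.0 / (20.1 − 9) = 465.0/11.1 = 41.892 mL/cmH2O.
τ = R × C = 15.524 × 0.04189 L/cmH2O = 0.6503 s.
Fraction remaining = e^(−Te/τ) = e^(−1.53/0.6503) = 0.09511.
Trapped volume = 465.0 × 0.09511 = 44.226 mL.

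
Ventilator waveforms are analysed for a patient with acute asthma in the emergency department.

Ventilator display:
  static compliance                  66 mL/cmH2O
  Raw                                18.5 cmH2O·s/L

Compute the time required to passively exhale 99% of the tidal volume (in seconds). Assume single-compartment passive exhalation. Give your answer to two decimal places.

5.62

τ = R × C = 18.5 × 66 mL/cmH2O = 18.5 × 0.066 L/cmH2O = 1.221 s.
Exhaled fraction f = 1 − e^(−t/τ) → t = −τ·ln(1 − f) = −1.221·ln(0.01) = 5.623 s.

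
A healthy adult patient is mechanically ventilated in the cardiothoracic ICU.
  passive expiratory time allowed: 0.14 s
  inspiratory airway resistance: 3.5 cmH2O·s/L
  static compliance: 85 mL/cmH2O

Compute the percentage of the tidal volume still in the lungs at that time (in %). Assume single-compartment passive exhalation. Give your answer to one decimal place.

62.5

τ = R × C = 3.5 × 85 mL/cmH2O = 3.5 × 0.085 L/cmH2O = 0.2975 s.
Passive exhalation: V(t)/V₀ = e^(−t/τ) = e^(−0.14/0.2975) = 0.6246.
Fraction remaining = 0.6246 → 62.46%.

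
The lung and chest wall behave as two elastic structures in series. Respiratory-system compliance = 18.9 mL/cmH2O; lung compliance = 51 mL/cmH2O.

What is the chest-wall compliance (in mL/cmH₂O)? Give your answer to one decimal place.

1/Ccw = 1/Crs − 1/CL.
1/Ccw = 1/18.9 − 1/51 = 0.0333.
Ccw = 30.03 mL/cmH2O.

30.0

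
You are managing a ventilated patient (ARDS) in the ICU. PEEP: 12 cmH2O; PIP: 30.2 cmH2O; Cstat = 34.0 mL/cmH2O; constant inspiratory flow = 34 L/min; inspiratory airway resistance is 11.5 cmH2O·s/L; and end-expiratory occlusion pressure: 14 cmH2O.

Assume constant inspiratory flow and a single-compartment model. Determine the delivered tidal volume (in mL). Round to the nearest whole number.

329

Flow: 34 L/min ÷ 60 = 0.5667 L/s.
Total PEEP = 14 cmH2O (set 12 + intrinsic 2); this is the baseline alveolar pressure.
Equation of motion (constant flow): PIP = Vt/C + R·V̇ + PEEP.
Vt/C = PIP − R·V̇ − PEEP = 30.2 − 6.517 − 14 = 9.683 cmH2O.
Vt = C × 9.683 = 34.0 × 9.683 = 329.22 mL.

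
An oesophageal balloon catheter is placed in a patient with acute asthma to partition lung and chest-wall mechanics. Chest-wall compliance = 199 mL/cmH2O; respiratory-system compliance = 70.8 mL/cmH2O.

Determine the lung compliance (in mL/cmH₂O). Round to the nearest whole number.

1/CL = 1/Crs − 1/Ccw.
1/CL = 1/70.8 − 1/199 = 0.009099.
CL = 109.9 mL/cmH2O.

110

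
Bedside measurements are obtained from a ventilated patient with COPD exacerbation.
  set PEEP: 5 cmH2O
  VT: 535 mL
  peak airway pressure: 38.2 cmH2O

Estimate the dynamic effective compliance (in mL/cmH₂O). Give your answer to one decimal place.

Dynamic compliance = Vt / (PIP − PEEP) = 535 / (38.2 − 5) = 535 / 33.2 = 16.114 mL/cmH2O.

16.1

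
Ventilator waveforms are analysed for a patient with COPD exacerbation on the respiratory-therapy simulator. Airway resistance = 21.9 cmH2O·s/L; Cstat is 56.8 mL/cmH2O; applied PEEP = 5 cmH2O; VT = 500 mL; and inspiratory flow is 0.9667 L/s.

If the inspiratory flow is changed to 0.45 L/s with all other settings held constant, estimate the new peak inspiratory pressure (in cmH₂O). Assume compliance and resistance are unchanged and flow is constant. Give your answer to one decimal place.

PIP = Vt/C + R·V̇ + PEEP (constant-flow equation of motion).
Only the resistive term changes: ΔPIP = R × ΔV̇ = 21.9 × (0.45 − 0.9667) = 21.9 × -0.5167 = -11.316 cmH2O.
Original PIP = 500/56.8 + 21.9×0.9667 + 5 = 34.974 cmH2O; new PIP = 34.974 + (-11.316) = 23.658 cmH2O.

23.7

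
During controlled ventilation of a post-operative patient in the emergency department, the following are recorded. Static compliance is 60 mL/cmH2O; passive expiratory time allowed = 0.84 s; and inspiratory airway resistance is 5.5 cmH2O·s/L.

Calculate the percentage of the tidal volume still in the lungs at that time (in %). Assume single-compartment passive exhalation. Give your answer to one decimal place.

τ = R × C = 5.5 × 60 mL/cmH2O = 5.5 × 0.060 L/cmH2O = 0.33 s.
Passive exhalation: V(t)/V₀ = e^(−t/τ) = e^(−0.84/0.33) = 0.07844.
Fraction remaining = 0.07844 → 7.844%.

7.8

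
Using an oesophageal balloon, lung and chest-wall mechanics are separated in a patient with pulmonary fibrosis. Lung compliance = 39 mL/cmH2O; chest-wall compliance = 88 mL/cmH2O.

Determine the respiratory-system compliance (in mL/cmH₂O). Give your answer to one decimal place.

Lung and chest wall are elastances in series: 1/Crs = 1/CL + 1/Ccw.
1/Crs = 1/39 + 1/88 = 0.037.
Crs = 27.027 mL/cmH2O.

27.0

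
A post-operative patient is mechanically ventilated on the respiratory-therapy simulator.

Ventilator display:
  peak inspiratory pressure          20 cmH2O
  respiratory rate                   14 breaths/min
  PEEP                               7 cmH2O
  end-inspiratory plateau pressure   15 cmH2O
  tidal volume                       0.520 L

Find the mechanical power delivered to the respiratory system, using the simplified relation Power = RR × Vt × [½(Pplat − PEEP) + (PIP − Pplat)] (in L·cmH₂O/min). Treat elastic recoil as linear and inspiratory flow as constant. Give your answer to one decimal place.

65.5

Per-breath work = Vt × [½(Pplat−PEEP) + (PIP−Pplat)] = 0.520 × [0.5×8.0 + 5.0] = 0.520 × 9.0 = 4.68 L·cmH2O.
Power = 14 × 4.68 = 65.52 L·cmH2O/min.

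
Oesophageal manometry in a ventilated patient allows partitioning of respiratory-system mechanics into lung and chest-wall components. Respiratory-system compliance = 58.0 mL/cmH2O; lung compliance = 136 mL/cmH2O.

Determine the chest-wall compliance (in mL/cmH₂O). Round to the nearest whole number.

1/Ccw = 1/Crs − 1/CL.
1/Ccw = 1/58.0 − 1/136 = 0.009888.
Ccw = 101.13 mL/cmH2O.

101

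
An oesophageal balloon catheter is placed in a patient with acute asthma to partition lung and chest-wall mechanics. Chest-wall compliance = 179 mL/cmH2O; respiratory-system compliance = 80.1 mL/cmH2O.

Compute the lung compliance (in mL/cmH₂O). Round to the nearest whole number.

145

1/CL = 1/Crs − 1/Ccw.
1/CL = 1/80.1 − 1/179 = 0.006898.
CL = 144.97 mL/cmH2O.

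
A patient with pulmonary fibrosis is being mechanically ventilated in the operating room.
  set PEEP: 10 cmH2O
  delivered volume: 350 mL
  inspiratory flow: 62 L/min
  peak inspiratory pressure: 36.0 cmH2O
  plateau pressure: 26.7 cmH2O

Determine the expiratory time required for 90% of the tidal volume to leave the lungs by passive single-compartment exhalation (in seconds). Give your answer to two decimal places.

0.43

Flow: 62 L/min ÷ 60 = 1.0333 L/s.
R = (PIP − Pplat)/V̇ = (36.0 − 26.7) / 1.0333 = 9.3/1.0333 = 9.0 cmH2O·s/L.
C = Vt/(Pplat − PEEP) = 350.0 / (26.7 − 10) = 350.0/16.7 = 20.958 mL/cmH2O.
τ = R × C = 9.0 × 0.02096 L/cmH2O = 0.1886 s.
t = −τ·ln(1 − 0.90) = −0.1886·ln(0.1) = 0.4343 s.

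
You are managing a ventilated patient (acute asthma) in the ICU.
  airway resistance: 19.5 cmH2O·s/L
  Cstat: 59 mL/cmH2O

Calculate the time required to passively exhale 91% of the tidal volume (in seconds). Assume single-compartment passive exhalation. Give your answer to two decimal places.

2.77

τ = R × C = 19.5 × 59 mL/cmH2O = 19.5 × 0.059 L/cmH2O = 1.151 s.
Exhaled fraction f = 1 − e^(−t/τ) → t = −τ·ln(1 − f) = −1.151·ln(0.09) = 2.772 s.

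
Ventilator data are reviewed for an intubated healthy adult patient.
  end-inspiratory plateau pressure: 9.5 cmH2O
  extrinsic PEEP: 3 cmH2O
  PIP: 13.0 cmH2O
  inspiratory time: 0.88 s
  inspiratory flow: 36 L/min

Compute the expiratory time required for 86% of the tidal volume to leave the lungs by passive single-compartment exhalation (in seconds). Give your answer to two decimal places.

Flow: 36 L/min ÷ 60 = 0.6 L/s.
Vt = flow × Ti = 0.6 L/s × 0.88 s × 1000 mL/L = 528.0 mL.
R = (PIP − Pplat)/V̇ = (13.0 − 9.5) / 0.6 = 3.5/0.6 = 5.833 cmH2O·s/L.
C = Vt/(Pplat − PEEP) = 528.0 / (9.5 − 3) = 528.0/6.5 = 81.231 mL/cmH2O.
τ = R × C = 5.833 × 0.08123 L/cmH2O = 0.4738 s.
t = −τ·ln(1 − 0.86) = −0.4738·ln(0.14) = 0.9315 s.

0.93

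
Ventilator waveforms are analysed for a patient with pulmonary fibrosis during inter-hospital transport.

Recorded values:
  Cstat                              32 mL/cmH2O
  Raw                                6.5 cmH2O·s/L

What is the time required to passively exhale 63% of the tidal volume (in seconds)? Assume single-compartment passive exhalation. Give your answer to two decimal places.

0.21

τ = R × C = 6.5 × 32 mL/cmH2O = 6.5 × 0.032 L/cmH2O = 0.208 s.
Exhaled fraction f = 1 − e^(−t/τ) → t = −τ·ln(1 − f) = −0.208·ln(0.37) = 0.2068 s.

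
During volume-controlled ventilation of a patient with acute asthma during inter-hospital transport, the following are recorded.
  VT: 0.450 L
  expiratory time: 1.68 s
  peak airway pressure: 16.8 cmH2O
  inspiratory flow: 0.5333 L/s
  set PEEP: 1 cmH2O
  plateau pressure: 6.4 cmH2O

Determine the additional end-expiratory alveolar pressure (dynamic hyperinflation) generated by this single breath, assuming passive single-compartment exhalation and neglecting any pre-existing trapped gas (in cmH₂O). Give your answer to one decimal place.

1.9

R = (PIP − Pplat)/V̇ = (16.8 − 6.4) / 0.5333 = 10.4/0.5333 = 19.501 cmH2O·s/L.
C = Vt/(Pplat − PEEP) = 450.0 / (6.4 − 1) = 450.0/5.4 = 83.333 mL/cmH2O.
τ = R × C = 19.501 × 0.08333 L/cmH2O = 1.625 s.
Fraction remaining = e^(−Te/τ) = e^(−1.68/1.625) = 0.3556; trapped volume = 450.0 × 0.3556 = 160.02 mL.
Additional alveolar pressure from trapping ≈ V_trapped / C = 160.02 / 83.333 = 1.92 cmH2O.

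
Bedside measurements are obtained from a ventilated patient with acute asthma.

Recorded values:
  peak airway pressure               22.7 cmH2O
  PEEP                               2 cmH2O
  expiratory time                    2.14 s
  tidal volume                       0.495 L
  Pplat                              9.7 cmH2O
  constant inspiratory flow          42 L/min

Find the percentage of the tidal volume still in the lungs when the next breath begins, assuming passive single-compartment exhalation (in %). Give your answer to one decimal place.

Flow: 42 L/min ÷ 60 = 0.7 L/s.
R = (PIP − Pplat)/V̇ = (22.7 − 9.7) / 0.7 = 13.0/0.7 = 18.571 cmH2O·s/L.
C = Vt/(Pplat − PEEP) = 495.0 / (9.7 − 2) = 495.0/7.7 = 64.286 mL/cmH2O.
τ = R × C = 18.571 × 0.06429 L/cmH2O = 1.194 s.
Fraction remaining at end-expiration = e^(−Te/τ) = e^(−2.14/1.194) = 0.1666 → 16.66%.

16.7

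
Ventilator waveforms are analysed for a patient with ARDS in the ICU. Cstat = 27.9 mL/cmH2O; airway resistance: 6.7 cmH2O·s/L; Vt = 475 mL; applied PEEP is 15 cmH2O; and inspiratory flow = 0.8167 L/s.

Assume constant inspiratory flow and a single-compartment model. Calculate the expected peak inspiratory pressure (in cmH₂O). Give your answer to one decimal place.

37.5

Equation of motion (constant flow): PIP = Vt/C + R·V̇ + PEEP.
PIP = 475/27.9 + 6.7×0.8167 + 15 = 17.025 + 5.472 + 15 = 37.497 cmH2O.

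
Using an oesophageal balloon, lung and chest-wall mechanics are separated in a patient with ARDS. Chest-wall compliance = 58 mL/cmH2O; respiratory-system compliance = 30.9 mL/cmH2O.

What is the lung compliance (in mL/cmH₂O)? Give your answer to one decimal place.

1/CL = 1/Crs − 1/Ccw.
1/CL = 1/30.9 − 1/58 = 0.01512.
CL = 66.138 mL/cmH2O.

66.1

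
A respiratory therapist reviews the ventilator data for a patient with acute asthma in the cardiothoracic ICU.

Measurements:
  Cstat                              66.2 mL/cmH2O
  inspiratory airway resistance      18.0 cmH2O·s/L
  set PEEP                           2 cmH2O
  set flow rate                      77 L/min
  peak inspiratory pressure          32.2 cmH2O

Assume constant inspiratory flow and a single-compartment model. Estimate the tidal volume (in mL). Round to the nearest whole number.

470

Flow: 77 L/min ÷ 60 = 1.2833 L/s.
Equation of motion (constant flow): PIP = Vt/C + R·V̇ + PEEP.
Vt/C = PIP − R·V̇ − PEEP = 32.2 − 23.099 − 2 = 7.101 cmH2O.
Vt = C × 7.101 = 66.2 × 7.101 = 470.09 mL.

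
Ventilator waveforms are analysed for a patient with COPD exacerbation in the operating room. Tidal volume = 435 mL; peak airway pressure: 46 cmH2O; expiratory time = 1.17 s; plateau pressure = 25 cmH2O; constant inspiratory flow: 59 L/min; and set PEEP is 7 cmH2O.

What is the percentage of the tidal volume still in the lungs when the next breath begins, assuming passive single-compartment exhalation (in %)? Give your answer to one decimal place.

Flow: 59 L/min ÷ 60 = 0.9833 L/s.
R = (PIP − Pplat)/V̇ = (46 − 25) / 0.9833 = 21.0/0.9833 = 21.357 cmH2O·s/L.
C = Vt/(Pplat − PEEP) = 435.0 / (25 − 7) = 435.0/18.0 = 24.167 mL/cmH2O.
τ = R × C = 21.357 × 0.02417 L/cmH2O = 0.5162 s.
Fraction remaining at end-expiration = e^(−Te/τ) = e^(−1.17/0.5162) = 0.1037 → 10.37%.

10.4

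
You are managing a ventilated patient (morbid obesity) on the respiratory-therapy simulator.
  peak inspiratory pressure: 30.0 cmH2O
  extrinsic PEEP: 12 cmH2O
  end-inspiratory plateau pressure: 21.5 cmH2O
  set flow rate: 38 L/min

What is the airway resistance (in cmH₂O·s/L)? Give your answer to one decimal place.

13.4

Flow: 38 L/min ÷ 60 = 0.6333 L/s.
Raw = (PIP − Pplat) / flow = (30.0 − 21.5) / 0.6333 = 8.5 / 0.6333 = 13.422 cmH2O·s/L.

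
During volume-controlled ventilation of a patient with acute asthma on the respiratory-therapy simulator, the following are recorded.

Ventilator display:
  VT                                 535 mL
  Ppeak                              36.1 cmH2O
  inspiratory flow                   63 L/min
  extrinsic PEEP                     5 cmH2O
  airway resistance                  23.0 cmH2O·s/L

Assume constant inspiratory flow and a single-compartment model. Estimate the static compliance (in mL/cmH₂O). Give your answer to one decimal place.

77.0

Flow: 63 L/min ÷ 60 = 1.05 L/s.
Equation of motion (constant flow): PIP = Vt/C + R·V̇ + PEEP.
Vt/C = PIP − R·V̇ − PEEP = 36.1 − 23.0×1.05 − 5 = 36.1 − 24.15 − 5 = 6.95 cmH2O.
C = Vt / 6.95 = 535 / 6.95 = 76.978 mL/cmH2O.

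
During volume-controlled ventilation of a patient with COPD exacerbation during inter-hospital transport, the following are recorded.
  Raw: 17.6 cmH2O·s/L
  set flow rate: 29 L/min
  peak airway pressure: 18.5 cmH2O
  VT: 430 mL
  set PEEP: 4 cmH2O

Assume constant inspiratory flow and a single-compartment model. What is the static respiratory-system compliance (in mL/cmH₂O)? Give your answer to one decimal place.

71.7

Flow: 29 L/min ÷ 60 = 0.4833 L/s.
Equation of motion (constant flow): PIP = Vt/C + R·V̇ + PEEP.
Vt/C = PIP − R·V̇ − PEEP = 18.5 − 17.6×0.4833 − 4 = 18.5 − 8.506 − 4 = 5.994 cmH2O.
C = Vt / 5.994 = 430 / 5.994 = 71.738 mL/cmH2O.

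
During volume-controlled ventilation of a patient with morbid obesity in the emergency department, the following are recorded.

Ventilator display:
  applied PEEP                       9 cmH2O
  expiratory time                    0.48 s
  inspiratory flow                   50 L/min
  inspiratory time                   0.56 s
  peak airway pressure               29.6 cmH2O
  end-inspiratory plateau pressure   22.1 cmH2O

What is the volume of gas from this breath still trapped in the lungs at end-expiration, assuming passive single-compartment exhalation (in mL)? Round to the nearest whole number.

104

Flow: 50 L/min ÷ 60 = 0.8333 L/s.
Vt = flow × Ti = 0.8333 L/s × 0.56 s × 1000 mL/L = 466.65 mL.
R = (PIP − Pplat)/V̇ = (29.6 − 22.1) / 0.8333 = 7.5/0.8333 = 9.0 cmH2O·s/L.
C = Vt/(Pplat − PEEP) = 466.65 / (22.1 − 9) = 466.65/13.1 = 35.622 mL/cmH2O.
τ = R × C = 9.0 × 0.03562 L/cmH2O = 0.3206 s.
Fraction remaining = e^(−Te/τ) = e^(−0.48/0.3206) = 0.2238.
Trapped volume = 466.65 × 0.2238 = 104.44 mL.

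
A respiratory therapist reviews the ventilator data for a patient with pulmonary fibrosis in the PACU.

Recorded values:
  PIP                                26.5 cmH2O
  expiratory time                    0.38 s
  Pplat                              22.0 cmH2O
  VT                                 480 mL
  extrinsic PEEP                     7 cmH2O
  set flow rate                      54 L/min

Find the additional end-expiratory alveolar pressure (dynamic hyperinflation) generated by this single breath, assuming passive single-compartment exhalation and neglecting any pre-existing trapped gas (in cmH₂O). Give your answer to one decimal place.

1.4

Flow: 54 L/min ÷ 60 = 0.9 L/s.
R = (PIP − Pplat)/V̇ = (26.5 − 22.0) / 0.9 = 4.5/0.9 = 5.0 cmH2O·s/L.
C = Vt/(Pplat − PEEP) = 480.0 / (22.0 − 7) = 480.0/15.0 = 32.0 mL/cmH2O.
τ = R × C = 5.0 × 0.032 L/cmH2O = 0.16 s.
Fraction remaining = e^(−Te/τ) = e^(−0.38/0.16) = 0.09301; trapped volume = 480.0 × 0.09301 = 44.645 mL.
Additional alveolar pressure from trapping ≈ V_trapped / C = 44.645 / 32.0 = 1.395 cmH2O.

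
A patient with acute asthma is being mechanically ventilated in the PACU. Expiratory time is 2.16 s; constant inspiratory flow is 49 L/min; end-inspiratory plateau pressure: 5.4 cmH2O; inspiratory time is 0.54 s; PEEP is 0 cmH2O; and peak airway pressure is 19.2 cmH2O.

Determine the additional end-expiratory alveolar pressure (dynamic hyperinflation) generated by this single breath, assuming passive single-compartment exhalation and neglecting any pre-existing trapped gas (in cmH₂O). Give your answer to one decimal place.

1.1

Flow: 49 L/min ÷ 60 = 0.8167 L/s.
Vt = flow × Ti = 0.8167 L/s × 0.54 s × 1000 mL/L = 441.02 mL.
R = (PIP − Pplat)/V̇ = (19.2 − 5.4) / 0.8167 = 13.8/0.8167 = 16.897 cmH2O·s/L.
C = Vt/(Pplat − PEEP) = 441.02 / (5.4 − 0) = 441.02/5.4 = 81.67 mL/cmH2O.
τ = R × C = 16.897 × 0.08167 L/cmH2O = 1.38 s.
Fraction remaining = e^(−Te/τ) = e^(−2.16/1.38) = 0.209; trapped volume = 441.02 × 0.209 = 92.173 mL.
Additional alveolar pressure from trapping ≈ V_trapped / C = 92.173 / 81.67 = 1.129 cmH2O.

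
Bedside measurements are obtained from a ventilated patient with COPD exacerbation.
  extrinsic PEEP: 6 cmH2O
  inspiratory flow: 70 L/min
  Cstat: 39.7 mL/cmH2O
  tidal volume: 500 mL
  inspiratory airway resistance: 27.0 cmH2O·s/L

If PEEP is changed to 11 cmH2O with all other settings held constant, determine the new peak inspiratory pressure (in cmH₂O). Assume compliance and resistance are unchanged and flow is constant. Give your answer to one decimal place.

55.1

Flow: 70 L/min ÷ 60 = 1.1667 L/s.
PIP = Vt/C + R·V̇ + PEEP (constant-flow equation of motion).
Only the baseline term changes: ΔPIP = ΔPEEP = 11 − 6 = 5.0 cmH2O.
Original PIP = 500/39.7 + 27.0×1.1667 + 6 = 50.095 cmH2O; new PIP = 50.095 + (5.0) = 55.095 cmH2O.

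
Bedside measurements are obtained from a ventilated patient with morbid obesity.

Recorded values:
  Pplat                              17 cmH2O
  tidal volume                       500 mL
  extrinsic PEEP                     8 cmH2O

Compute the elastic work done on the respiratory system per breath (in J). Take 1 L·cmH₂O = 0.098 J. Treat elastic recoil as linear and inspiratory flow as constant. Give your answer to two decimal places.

0.22

Elastic work ≈ ½ × (Pplat − PEEP) × Vt = 0.5 × (17 − 8) × 0.500 L = 0.5 × 9.0 × 0.500 = 2.25 L·cmH2O.
× 0.098 J/(L·cmH2O) → 0.2205 J.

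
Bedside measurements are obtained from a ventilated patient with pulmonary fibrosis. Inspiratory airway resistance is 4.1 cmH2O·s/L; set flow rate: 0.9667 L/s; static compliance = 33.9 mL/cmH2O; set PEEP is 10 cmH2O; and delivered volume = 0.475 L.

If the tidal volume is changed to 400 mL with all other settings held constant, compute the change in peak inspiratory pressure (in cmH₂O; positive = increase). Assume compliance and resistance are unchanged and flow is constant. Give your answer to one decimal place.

-2.2

PIP = Vt/C + R·V̇ + PEEP (constant-flow equation of motion).
Only the elastic term changes: ΔPIP = ΔVt / C = (400 − 475) / 33.9 = -2.212 cmH2O.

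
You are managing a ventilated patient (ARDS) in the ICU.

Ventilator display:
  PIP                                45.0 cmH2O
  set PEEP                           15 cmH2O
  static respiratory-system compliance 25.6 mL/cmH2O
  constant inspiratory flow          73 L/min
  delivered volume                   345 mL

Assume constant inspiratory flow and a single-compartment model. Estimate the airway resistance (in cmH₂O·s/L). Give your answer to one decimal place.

13.6

Flow: 73 L/min ÷ 60 = 1.2167 L/s.
Equation of motion (constant flow): PIP = Vt/C + R·V̇ + PEEP.
R·V̇ = PIP − Vt/C − PEEP = 45.0 − 345/25.6 − 15 = 45.0 − 13.477 − 15 = 16.523 cmH2O.
R = 16.523 / 1.2167 = 13.58 cmH2O·s/L.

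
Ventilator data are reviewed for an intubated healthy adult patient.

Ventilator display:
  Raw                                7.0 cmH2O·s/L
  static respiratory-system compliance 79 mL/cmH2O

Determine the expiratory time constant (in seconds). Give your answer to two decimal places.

0.55

τ = R × C = 7.0 × 79 mL/cmH2O = 7.0 × 0.079 L/cmH2O = 0.553 s.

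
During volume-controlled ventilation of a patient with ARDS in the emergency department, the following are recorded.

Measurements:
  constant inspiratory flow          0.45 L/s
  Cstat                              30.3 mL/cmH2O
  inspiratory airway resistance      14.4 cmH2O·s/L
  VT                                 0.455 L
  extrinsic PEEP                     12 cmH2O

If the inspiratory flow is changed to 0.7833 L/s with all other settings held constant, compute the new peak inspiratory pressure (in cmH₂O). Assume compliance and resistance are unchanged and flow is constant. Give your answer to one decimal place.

PIP = Vt/C + R·V̇ + PEEP (constant-flow equation of motion).
Only the resistive term changes: ΔPIP = R × ΔV̇ = 14.4 × (0.7833 − 0.45) = 14.4 × 0.3333 = 4.8 cmH2O.
Original PIP = 455/30.3 + 14.4×0.45 + 12 = 33.497 cmH2O; new PIP = 33.497 + (4.8) = 38.297 cmH2O.

38.3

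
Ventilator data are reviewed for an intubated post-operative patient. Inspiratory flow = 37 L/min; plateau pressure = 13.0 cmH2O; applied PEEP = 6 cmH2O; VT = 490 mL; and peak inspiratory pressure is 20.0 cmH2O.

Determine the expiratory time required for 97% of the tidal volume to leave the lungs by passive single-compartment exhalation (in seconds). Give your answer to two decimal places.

2.79

Flow: 37 L/min ÷ 60 = 0.6167 L/s.
R = (PIP − Pplat)/V̇ = (20.0 − 13.0) / 0.6167 = 7.0/0.6167 = 11.351 cmH2O·s/L.
C = Vt/(Pplat − PEEP) = 490.0 / (13.0 − 6) = 490.0/7.0 = 70.0 mL/cmH2O.
τ = R × C = 11.351 × 0.07 L/cmH2O = 0.7946 s.
t = −τ·ln(1 − 0.97) = −0.7946·ln(0.03) = 2.786 s.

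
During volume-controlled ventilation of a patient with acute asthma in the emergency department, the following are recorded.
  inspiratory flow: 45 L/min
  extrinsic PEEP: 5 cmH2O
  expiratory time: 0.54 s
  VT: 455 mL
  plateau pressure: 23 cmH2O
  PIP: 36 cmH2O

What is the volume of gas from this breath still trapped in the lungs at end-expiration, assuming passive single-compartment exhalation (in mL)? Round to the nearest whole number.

Flow: 45 L/min ÷ 60 = 0.75 L/s.
R = (PIP − Pplat)/V̇ = (36 − 23) / 0.75 = 13.0/0.75 = 17.333 cmH2O·s/L.
C = Vt/(Pplat − PEEP) = 455.0 / (23 − 5) = 455.0/18.0 = 25.278 mL/cmH2O.
τ = R × C = 17.333 × 0.02528 L/cmH2O = 0.4382 s.
Fraction remaining = e^(−Te/τ) = e^(−0.54/0.4382) = 0.2916.
Trapped volume = 455.0 × 0.2916 = 132.68 mL.

133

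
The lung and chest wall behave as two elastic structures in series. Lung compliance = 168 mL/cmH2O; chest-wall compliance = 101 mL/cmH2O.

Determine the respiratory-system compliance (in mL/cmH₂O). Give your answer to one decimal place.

Lung and chest wall are elastances in series: 1/Crs = 1/CL + 1/Ccw.
1/Crs = 1/168 + 1/101 = 0.01585.
Crs = 63.091 mL/cmH2O.

63.1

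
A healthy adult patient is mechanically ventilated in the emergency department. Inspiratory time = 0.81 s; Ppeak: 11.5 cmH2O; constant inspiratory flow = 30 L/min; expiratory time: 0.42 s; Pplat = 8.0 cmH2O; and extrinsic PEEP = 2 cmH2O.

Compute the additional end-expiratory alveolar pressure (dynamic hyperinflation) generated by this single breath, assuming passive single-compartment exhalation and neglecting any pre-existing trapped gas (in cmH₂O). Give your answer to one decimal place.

2.5

Flow: 30 L/min ÷ 60 = 0.5 L/s.
Vt = flow × Ti = 0.5 L/s × 0.81 s × 1000 mL/L = 405.0 mL.
R = (PIP − Pplat)/V̇ = (11.5 − 8.0) / 0.5 = 3.5/0.5 = 7.0 cmH2O·s/L.
C = Vt/(Pplat − PEEP) = 405.0 / (8.0 − 2) = 405.0/6.0 = 67.5 mL/cmH2O.
τ = R × C = 7.0 × 0.0675 L/cmH2O = 0.4725 s.
Fraction remaining = e^(−Te/τ) = e^(−0.42/0.4725) = 0.4111; trapped volume = 405.0 × 0.4111 = 166.5 mL.
Additional alveolar pressure from trapping ≈ V_trapped / C = 166.5 / 67.5 = 2.467 cmH2O.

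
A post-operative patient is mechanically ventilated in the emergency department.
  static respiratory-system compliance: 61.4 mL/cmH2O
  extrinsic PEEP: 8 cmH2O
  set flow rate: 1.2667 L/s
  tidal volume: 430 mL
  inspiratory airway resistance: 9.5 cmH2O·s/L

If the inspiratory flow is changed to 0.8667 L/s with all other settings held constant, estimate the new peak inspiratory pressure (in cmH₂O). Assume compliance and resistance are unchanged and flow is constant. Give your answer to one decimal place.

23.2

PIP = Vt/C + R·V̇ + PEEP (constant-flow equation of motion).
Only the resistive term changes: ΔPIP = R × ΔV̇ = 9.5 × (0.8667 − 1.2667) = 9.5 × -0.4 = -3.8 cmH2O.
Original PIP = 430/61.4 + 9.5×1.2667 + 8 = 27.037 cmH2O; new PIP = 27.037 + (-3.8) = 23.237 cmH2O.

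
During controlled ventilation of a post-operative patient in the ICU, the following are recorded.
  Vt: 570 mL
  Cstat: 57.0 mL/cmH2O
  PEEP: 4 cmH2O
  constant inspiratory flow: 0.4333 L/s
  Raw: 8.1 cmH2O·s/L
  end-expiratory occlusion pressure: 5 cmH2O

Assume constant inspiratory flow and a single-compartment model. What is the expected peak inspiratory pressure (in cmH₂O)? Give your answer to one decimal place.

Total PEEP = 5 cmH2O (set 4 + intrinsic 1); this is the baseline alveolar pressure.
Equation of motion (constant flow): PIP = Vt/C + R·V̇ + PEEP.
PIP = 570/57.0 + 8.1×0.4333 + 5 = 10.0 + 3.51 + 5 = 18.51 cmH2O.

18.5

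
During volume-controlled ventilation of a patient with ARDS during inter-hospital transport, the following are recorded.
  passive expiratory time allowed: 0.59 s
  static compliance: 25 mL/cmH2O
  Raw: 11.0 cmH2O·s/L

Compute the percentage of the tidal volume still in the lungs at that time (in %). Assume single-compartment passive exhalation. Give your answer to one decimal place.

τ = R × C = 11.0 × 25 mL/cmH2O = 11.0 × 0.025 L/cmH2O = 0.275 s.
Passive exhalation: V(t)/V₀ = e^(−t/τ) = e^(−0.59/0.275) = 0.117.
Fraction remaining = 0.117 → 11.7%.

11.7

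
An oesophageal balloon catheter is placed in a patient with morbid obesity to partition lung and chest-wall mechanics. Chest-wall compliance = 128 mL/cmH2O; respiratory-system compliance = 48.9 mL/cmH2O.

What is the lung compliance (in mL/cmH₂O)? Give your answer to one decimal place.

1/CL = 1/Crs − 1/Ccw.
1/CL = 1/48.9 − 1/128 = 0.01264.
CL = 79.114 mL/cmH2O.

79.1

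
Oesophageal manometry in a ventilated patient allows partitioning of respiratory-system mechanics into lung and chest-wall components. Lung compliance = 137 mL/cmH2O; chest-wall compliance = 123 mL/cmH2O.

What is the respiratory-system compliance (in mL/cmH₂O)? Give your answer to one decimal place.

64.8

Lung and chest wall are elastances in series: 1/Crs = 1/CL + 1/Ccw.
1/Crs = 1/137 + 1/123 = 0.01543.
Crs = 64.809 mL/cmH2O.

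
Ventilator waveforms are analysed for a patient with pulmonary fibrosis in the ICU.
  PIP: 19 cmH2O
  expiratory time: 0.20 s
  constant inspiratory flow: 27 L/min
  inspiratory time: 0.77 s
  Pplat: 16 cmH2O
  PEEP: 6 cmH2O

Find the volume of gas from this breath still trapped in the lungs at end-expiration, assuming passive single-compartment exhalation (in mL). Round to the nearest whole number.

Flow: 27 L/min ÷ 60 = 0.45 L/s.
Vt = flow × Ti = 0.45 L/s × 0.77 s × 1000 mL/L = 346.5 mL.
R = (PIP − Pplat)/V̇ = (19 − 16) / 0.45 = 3.0/0.45 = 6.667 cmH2O·s/L.
C = Vt/(Pplat − PEEP) = 346.5 / (16 − 6) = 346.5/10.0 = 34.65 mL/cmH2O.
τ = R × C = 6.667 × 0.03465 L/cmH2O = 0.231 s.
Fraction remaining = e^(−Te/τ) = e^(−0.20/0.231) = 0.4207.
Trapped volume = 346.5 × 0.4207 = 145.77 mL.

146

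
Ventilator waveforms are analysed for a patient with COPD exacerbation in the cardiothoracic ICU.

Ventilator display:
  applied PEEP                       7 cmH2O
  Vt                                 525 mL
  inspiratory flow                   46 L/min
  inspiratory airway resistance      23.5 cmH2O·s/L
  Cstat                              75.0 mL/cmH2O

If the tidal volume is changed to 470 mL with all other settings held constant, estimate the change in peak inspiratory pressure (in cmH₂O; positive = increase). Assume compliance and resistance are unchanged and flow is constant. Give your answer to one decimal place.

PIP = Vt/C + R·V̇ + PEEP (constant-flow equation of motion).
Only the elastic term changes: ΔPIP = ΔVt / C = (470 − 525) / 75.0 = -0.7333 cmH2O.

-0.7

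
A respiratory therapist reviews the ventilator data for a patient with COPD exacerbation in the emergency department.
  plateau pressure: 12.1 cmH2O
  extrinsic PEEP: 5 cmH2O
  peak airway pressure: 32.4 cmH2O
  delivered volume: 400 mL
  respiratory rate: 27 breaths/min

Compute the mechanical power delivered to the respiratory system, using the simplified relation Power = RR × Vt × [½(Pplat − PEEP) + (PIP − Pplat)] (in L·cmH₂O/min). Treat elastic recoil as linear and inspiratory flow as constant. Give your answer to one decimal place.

257.6

Per-breath work = Vt × [½(Pplat−PEEP) + (PIP−Pplat)] = 0.400 × [0.5×7.1 + 20.3] = 0.400 × 23.85 = 9.54 L·cmH2O.
Power = 27 × 9.54 = 257.58 L·cmH2O/min.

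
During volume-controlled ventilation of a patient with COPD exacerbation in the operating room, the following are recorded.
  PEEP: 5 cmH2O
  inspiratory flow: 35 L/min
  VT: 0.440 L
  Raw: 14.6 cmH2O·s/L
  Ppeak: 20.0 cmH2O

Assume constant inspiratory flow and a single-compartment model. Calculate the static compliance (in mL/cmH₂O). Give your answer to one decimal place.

Flow: 35 L/min ÷ 60 = 0.5833 L/s.
Equation of motion (constant flow): PIP = Vt/C + R·V̇ + PEEP.
Vt/C = PIP − R·V̇ − PEEP = 20.0 − 14.6×0.5833 − 5 = 20.0 − 8.516 − 5 = 6.484 cmH2O.
C = Vt / 6.484 = 440 / 6.484 = 67.859 mL/cmH2O.

67.9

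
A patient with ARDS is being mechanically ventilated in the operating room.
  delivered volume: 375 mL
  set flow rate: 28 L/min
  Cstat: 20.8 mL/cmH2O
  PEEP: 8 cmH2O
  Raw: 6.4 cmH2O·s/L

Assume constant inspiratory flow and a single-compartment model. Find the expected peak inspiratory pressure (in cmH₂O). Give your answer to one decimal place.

29.0

Flow: 28 L/min ÷ 60 = 0.4667 L/s.
Equation of motion (constant flow): PIP = Vt/C + R·V̇ + PEEP.
PIP = 375/20.8 + 6.4×0.4667 + 8 = 18.029 + 2.987 + 8 = 29.016 cmH2O.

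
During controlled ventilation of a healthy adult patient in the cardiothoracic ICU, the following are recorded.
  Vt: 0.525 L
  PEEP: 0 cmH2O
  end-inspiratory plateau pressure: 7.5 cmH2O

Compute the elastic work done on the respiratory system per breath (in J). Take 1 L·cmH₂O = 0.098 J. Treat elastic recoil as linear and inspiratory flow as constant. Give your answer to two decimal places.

0.19

Elastic work ≈ ½ × (Pplat − PEEP) × Vt = 0.5 × (7.5 − 0) × 0.525 L = 0.5 × 7.5 × 0.525 = 1.969 L·cmH2O.
× 0.098 J/(L·cmH2O) → 0.193 J.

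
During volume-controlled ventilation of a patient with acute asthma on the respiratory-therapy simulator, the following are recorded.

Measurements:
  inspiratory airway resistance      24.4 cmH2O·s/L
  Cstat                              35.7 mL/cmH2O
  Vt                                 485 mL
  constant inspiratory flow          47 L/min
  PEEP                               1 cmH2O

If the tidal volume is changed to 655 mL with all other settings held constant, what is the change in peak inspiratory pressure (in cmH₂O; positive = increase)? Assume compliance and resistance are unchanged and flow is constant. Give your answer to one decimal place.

4.8

PIP = Vt/C + R·V̇ + PEEP (constant-flow equation of motion).
Only the elastic term changes: ΔPIP = ΔVt / C = (655 − 485) / 35.7 = 4.762 cmH2O.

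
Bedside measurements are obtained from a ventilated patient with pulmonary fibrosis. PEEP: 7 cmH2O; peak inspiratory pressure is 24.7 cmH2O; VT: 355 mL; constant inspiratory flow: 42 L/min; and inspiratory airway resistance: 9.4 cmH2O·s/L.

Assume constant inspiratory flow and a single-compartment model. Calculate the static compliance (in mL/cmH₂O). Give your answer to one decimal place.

Flow: 42 L/min ÷ 60 = 0.7 L/s.
Equation of motion (constant flow): PIP = Vt/C + R·V̇ + PEEP.
Vt/C = PIP − R·V̇ − PEEP = 24.7 − 9.4×0.7 − 7 = 24.7 − 6.58 − 7 = 11.12 cmH2O.
C = Vt / 11.12 = 355 / 11.12 = 31.924 mL/cmH2O.

31.9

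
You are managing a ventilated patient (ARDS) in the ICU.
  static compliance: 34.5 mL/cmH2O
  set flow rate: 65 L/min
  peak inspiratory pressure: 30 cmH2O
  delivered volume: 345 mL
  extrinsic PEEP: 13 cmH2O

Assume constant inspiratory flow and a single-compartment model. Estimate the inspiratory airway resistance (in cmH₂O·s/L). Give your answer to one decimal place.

6.5

Flow: 65 L/min ÷ 60 = 1.0833 L/s.
Equation of motion (constant flow): PIP = Vt/C + R·V̇ + PEEP.
R·V̇ = PIP − Vt/C − PEEP = 30 − 345/34.5 − 13 = 30 − 10.0 − 13 = 7.0 cmH2O.
R = 7.0 / 1.0833 = 6.462 cmH2O·s/L.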